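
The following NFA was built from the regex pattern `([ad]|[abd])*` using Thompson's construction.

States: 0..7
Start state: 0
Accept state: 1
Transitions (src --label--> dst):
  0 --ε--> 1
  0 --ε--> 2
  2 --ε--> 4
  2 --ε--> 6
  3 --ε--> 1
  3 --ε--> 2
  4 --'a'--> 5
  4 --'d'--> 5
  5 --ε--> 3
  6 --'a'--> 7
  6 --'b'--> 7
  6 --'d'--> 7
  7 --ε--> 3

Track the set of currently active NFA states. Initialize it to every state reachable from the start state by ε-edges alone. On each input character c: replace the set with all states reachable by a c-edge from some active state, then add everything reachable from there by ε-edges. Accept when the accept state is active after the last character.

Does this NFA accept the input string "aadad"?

S₀ = ε-closure({0}) = {0,1,2,4,6}
'a' @ 1: {1,2,3,4,5,6,7}  (accept∈set)
'a' @ 2: {1,2,3,4,5,6,7}  (accept∈set)
'd' @ 3: {1,2,3,4,5,6,7}  (accept∈set)
'a' @ 4: {1,2,3,4,5,6,7}  (accept∈set)
'd' @ 5: {1,2,3,4,5,6,7}  (accept∈set)
after full input: {1,2,3,4,5,6,7}  (accept=1 in)

Answer: ACCEPT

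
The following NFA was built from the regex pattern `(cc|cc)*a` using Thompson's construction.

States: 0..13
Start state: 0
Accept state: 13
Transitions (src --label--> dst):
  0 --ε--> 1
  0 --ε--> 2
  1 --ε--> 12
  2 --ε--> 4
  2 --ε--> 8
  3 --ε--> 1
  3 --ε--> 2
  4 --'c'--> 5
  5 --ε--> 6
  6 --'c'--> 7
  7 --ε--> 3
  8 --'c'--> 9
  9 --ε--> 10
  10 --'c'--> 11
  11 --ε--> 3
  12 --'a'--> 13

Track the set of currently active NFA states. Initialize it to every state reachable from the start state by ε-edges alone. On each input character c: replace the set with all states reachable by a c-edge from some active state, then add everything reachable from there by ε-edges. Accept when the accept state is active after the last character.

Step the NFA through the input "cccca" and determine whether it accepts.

Answer: ACCEPT

Derivation:
S₀ = ε-closure({0}) = {0,1,2,4,8,12}
'c' @ 1: {5,6,9,10}
'c' @ 2: {1,2,3,4,7,8,11,12}
'c' @ 3: {5,6,9,10}
'c' @ 4: {1,2,3,4,7,8,11,12}
'a' @ 5: {13}  (accept∈set)
end set {13} — state 13 in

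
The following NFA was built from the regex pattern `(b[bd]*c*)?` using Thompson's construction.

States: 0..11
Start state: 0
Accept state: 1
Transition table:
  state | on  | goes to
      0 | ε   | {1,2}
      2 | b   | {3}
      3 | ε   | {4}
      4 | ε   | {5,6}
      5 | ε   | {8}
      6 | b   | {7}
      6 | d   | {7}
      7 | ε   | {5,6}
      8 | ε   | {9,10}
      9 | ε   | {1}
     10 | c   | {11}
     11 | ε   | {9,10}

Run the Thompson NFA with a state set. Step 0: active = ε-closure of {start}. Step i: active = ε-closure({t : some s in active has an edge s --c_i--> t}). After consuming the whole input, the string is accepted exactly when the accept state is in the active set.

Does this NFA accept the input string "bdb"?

start: ε-closure({0}) = {0,1,2}
'b' @ 1: {1,3,4,5,6,8,9,10}  [accepting]
'd' @ 2: {1,5,6,7,8,9,10}  [accepting]
'b' @ 3: {1,5,6,7,8,9,10}  [accepting]
after full input: {1,5,6,7,8,9,10}  (accept=1 in)

Answer: ACCEPT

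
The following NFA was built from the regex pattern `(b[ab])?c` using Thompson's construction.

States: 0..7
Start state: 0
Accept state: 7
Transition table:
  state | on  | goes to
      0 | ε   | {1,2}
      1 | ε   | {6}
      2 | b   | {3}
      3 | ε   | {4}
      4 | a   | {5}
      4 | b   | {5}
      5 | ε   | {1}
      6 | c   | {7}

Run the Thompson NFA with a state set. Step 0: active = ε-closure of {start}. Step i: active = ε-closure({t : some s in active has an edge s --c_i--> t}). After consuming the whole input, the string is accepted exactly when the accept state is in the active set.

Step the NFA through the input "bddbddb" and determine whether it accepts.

Answer: REJECT

Trace:
initial (ε-close {0}): {0,1,2,6}
'b' @ 1: {3,4}
'd' @ 2: {}  — dead — no transitions
rest 'dbddb' ignored (set empty)
final: {}; accept 7 not in set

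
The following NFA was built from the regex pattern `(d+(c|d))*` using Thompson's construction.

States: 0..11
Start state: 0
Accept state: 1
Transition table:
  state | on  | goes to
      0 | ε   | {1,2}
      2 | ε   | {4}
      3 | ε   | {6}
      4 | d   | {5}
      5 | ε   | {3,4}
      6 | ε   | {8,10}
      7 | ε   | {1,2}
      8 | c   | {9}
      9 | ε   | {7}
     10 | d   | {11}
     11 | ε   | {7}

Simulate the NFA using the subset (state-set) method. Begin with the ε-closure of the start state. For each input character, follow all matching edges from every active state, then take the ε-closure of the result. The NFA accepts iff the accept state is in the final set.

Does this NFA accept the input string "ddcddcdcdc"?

S₀ = ε-closure({0}) = {0,1,2,4}
'd' @ 1: {3,4,5,6,8,10}
'd' @ 2: {1,2,3,4,5,6,7,8,10,11}  [accepting]
'c' @ 3: {1,2,4,7,9}  [accepting]
'd' @ 4: {3,4,5,6,8,10}
'd' @ 5: {1,2,3,4,5,6,7,8,10,11}  [accepting]
'c' @ 6: {1,2,4,7,9}  [accepting]
'd' @ 7: {3,4,5,6,8,10}
'c' @ 8: {1,2,4,7,9}  [accepting]
'd' @ 9: {3,4,5,6,8,10}
'c' @ 10: {1,2,4,7,9}  [accepting]
final: {1,2,4,7,9}; accept 1 in set

Answer: ACCEPT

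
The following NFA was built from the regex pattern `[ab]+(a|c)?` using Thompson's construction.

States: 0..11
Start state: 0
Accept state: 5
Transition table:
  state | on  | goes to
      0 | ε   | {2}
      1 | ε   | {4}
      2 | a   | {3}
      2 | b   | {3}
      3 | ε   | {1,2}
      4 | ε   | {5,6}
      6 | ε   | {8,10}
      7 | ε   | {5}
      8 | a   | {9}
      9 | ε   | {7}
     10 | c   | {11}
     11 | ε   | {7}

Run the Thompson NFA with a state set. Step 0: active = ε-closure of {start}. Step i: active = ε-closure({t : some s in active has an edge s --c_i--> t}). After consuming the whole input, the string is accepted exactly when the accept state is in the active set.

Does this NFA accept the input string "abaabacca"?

initial (ε-close {0}): {0,2}
'a' @ 1: {1,2,3,4,5,6,8,10}  [accepting]
'b' @ 2: {1,2,3,4,5,6,8,10}  [accepting]
'a' @ 3: {1,2,3,4,5,6,7,8,9,10}  [accepting]
'a' @ 4: {1,2,3,4,5,6,7,8,9,10}  [accepting]
'b' @ 5: {1,2,3,4,5,6,8,10}  [accepting]
'a' @ 6: {1,2,3,4,5,6,7,8,9,10}  [accepting]
'c' @ 7: {5,7,11}  [accepting]
'c' @ 8: {}  — state set empty
rest 'a' ignored (set empty)
final: {}; accept 5 not in set

Answer: REJECT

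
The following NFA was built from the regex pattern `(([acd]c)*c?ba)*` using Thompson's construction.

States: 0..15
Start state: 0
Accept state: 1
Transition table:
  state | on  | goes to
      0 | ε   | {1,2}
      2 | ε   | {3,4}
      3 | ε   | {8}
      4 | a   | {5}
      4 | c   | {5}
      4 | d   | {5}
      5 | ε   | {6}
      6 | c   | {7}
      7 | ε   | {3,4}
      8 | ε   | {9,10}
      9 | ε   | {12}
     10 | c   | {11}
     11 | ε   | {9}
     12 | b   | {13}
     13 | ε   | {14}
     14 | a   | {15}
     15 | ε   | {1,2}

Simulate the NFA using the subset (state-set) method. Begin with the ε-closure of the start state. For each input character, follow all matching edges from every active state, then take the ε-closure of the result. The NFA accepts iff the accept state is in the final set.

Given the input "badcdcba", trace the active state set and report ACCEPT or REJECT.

Answer: ACCEPT

Trace:
initial (ε-close {0}): {0,1,2,3,4,8,9,10,12}
'b' @ 1: {13,14}
'a' @ 2: {1,2,3,4,8,9,10,12,15}  (accept∈set)
'd' @ 3: {5,6}
'c' @ 4: {3,4,7,8,9,10,12}
'd' @ 5: {5,6}
'c' @ 6: {3,4,7,8,9,10,12}
'b' @ 7: {13,14}
'a' @ 8: {1,2,3,4,8,9,10,12,15}  (accept∈set)
end set {1,2,3,4,8,9,10,12,15} — state 1 in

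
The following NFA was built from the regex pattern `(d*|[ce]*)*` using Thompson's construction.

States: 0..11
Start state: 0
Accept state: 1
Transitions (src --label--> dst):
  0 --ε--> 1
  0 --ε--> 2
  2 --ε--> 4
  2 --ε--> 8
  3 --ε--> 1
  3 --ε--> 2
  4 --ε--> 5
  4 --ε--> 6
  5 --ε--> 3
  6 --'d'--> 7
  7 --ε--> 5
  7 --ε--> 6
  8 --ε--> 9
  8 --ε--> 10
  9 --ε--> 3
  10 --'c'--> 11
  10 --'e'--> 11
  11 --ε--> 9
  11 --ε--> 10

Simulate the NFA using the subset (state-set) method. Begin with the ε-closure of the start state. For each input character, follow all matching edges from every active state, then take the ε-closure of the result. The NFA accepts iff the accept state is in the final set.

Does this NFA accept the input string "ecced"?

Answer: ACCEPT

Steps:
initial (ε-close {0}): {0,1,2,3,4,5,6,8,9,10}
'e' @ 1: {1,2,3,4,5,6,8,9,10,11}  ✓accept
'c' @ 2: {1,2,3,4,5,6,8,9,10,11}  ✓accept
'c' @ 3: {1,2,3,4,5,6,8,9,10,11}  ✓accept
'e' @ 4: {1,2,3,4,5,6,8,9,10,11}  ✓accept
'd' @ 5: {1,2,3,4,5,6,7,8,9,10}  ✓accept
final: {1,2,3,4,5,6,7,8,9,10}; accept 1 in set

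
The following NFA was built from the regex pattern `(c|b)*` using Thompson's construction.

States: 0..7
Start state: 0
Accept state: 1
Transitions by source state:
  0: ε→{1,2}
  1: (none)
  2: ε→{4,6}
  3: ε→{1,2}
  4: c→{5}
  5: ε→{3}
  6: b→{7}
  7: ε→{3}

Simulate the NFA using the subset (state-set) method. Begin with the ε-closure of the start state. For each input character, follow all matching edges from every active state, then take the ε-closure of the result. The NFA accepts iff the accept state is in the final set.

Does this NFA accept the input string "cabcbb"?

Answer: REJECT

Trace:
S₀ = ε-closure({0}) = {0,1,2,4,6}
'c' @ 1: {1,2,3,4,5,6}  ✓accept
'a' @ 2: {}  — no active states
rest 'bcbb' ignored (set empty)
after full input: {}  (accept=1 not in)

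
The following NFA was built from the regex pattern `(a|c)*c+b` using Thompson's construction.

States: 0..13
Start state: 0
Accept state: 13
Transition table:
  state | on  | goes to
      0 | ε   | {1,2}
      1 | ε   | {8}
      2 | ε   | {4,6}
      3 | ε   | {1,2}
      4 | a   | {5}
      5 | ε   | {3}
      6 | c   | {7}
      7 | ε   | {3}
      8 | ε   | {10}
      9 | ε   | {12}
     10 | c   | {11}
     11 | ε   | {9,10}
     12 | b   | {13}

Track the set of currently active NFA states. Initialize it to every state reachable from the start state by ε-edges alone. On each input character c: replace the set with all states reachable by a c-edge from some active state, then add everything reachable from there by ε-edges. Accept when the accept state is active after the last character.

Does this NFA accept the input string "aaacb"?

S₀ = ε-closure({0}) = {0,1,2,4,6,8,10}
'a' @ 1: {1,2,3,4,5,6,8,10}
'a' @ 2: {1,2,3,4,5,6,8,10}
'a' @ 3: {1,2,3,4,5,6,8,10}
'c' @ 4: {1,2,3,4,6,7,8,9,10,11,12}
'b' @ 5: {13}  [accepting]
end set {13} — state 13 in

Answer: ACCEPT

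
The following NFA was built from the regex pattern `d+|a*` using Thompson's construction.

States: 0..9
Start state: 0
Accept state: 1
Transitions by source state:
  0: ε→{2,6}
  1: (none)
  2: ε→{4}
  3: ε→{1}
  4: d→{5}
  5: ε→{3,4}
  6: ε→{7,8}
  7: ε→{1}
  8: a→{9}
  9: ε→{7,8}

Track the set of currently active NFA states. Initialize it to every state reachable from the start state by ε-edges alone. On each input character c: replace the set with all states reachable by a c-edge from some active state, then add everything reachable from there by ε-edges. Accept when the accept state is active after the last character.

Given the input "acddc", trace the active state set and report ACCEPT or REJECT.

Answer: REJECT

Steps:
S₀ = ε-closure({0}) = {0,1,2,4,6,7,8}
'a' @ 1: {1,7,8,9}  (accept∈set)
'c' @ 2: {}  — dead — no transitions
rest 'ddc' ignored (set empty)
after full input: {}  (accept=1 not in)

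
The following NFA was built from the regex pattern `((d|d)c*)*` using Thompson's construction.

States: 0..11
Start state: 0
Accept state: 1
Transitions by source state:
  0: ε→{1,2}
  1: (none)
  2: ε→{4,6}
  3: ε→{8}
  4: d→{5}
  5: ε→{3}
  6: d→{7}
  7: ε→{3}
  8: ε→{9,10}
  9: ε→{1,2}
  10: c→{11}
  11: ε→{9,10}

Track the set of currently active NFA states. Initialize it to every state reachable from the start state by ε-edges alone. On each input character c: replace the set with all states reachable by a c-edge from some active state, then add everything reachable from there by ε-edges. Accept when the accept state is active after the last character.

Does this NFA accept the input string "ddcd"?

Answer: ACCEPT

Derivation:
initial (ε-close {0}): {0,1,2,4,6}
'd' @ 1: {1,2,3,4,5,6,7,8,9,10}  ✓accept
'd' @ 2: {1,2,3,4,5,6,7,8,9,10}  ✓accept
'c' @ 3: {1,2,4,6,9,10,11}  ✓accept
'd' @ 4: {1,2,3,4,5,6,7,8,9,10}  ✓accept
end set {1,2,3,4,5,6,7,8,9,10} — state 1 in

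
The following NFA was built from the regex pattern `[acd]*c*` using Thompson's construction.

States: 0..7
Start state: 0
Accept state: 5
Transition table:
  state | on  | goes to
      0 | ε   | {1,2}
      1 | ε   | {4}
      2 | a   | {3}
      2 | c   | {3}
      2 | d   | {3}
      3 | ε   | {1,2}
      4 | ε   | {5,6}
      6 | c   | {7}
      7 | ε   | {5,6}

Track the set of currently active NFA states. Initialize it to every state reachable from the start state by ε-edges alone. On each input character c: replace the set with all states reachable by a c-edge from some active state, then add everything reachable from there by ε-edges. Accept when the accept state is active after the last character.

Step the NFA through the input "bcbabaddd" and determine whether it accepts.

start: ε-closure({0}) = {0,1,2,4,5,6}
'b' @ 1: {}  — no active states
rest 'cbabaddd' ignored (set empty)
after full input: {}  (accept=5 not in)

Answer: REJECT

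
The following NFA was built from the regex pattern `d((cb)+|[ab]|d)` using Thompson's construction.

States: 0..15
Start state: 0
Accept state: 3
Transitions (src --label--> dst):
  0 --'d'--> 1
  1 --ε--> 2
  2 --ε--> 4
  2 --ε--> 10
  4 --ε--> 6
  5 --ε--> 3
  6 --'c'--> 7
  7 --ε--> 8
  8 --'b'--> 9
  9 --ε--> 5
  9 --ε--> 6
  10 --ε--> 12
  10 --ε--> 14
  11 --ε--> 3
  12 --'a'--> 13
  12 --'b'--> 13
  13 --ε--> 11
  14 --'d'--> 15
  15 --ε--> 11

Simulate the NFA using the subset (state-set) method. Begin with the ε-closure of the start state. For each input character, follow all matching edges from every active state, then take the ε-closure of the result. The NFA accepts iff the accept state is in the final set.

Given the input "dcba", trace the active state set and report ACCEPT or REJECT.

start: ε-closure({0}) = {0}
'd' @ 1: {1,2,4,6,10,12,14}
'c' @ 2: {7,8}
'b' @ 3: {3,5,6,9}  ✓accept
'a' @ 4: {}  — dead — no transitions
end set {} — state 3 not in

Answer: REJECT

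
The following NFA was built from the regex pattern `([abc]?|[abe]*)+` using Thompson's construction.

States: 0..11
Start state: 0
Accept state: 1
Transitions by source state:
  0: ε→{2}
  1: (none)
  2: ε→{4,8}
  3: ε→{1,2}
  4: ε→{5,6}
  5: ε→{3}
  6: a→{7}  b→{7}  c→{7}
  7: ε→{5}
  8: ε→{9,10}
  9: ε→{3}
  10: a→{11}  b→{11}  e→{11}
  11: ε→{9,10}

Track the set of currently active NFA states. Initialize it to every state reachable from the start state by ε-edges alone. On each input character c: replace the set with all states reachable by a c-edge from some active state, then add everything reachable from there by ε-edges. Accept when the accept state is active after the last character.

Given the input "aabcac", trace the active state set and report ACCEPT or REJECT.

initial (ε-close {0}): {0,1,2,3,4,5,6,8,9,10}
'a' @ 1: {1,2,3,4,5,6,7,8,9,10,11}  [accepting]
'a' @ 2: {1,2,3,4,5,6,7,8,9,10,11}  [accepting]
'b' @ 3: {1,2,3,4,5,6,7,8,9,10,11}  [accepting]
'c' @ 4: {1,2,3,4,5,6,7,8,9,10}  [accepting]
'a' @ 5: {1,2,3,4,5,6,7,8,9,10,11}  [accepting]
'c' @ 6: {1,2,3,4,5,6,7,8,9,10}  [accepting]
final: {1,2,3,4,5,6,7,8,9,10}; accept 1 in set

Answer: ACCEPT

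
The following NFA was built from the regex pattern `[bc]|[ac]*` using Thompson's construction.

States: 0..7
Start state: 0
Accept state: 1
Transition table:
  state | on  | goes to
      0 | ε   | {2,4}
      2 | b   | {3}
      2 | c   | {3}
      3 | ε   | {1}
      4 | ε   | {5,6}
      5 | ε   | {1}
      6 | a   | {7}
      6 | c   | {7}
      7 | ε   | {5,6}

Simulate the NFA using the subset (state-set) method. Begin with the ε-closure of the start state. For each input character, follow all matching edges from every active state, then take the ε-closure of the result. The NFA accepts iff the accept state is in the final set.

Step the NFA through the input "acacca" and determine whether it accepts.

Answer: ACCEPT

Derivation:
S₀ = ε-closure({0}) = {0,1,2,4,5,6}
'a' @ 1: {1,5,6,7}  ✓accept
'c' @ 2: {1,5,6,7}  ✓accept
'a' @ 3: {1,5,6,7}  ✓accept
'c' @ 4: {1,5,6,7}  ✓accept
'c' @ 5: {1,5,6,7}  ✓accept
'a' @ 6: {1,5,6,7}  ✓accept
after full input: {1,5,6,7}  (accept=1 in)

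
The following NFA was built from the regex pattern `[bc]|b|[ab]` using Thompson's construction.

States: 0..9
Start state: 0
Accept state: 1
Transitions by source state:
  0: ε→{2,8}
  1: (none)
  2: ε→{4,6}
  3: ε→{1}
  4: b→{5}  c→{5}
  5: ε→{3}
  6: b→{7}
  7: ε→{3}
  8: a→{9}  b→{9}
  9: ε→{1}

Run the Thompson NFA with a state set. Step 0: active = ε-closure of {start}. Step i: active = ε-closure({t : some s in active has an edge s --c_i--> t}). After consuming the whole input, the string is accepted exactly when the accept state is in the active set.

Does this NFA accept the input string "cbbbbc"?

start: ε-closure({0}) = {0,2,4,6,8}
'c' @ 1: {1,3,5}  [accepting]
'b' @ 2: {}  — no active states
rest 'bbbc' ignored (set empty)
after full input: {}  (accept=1 not in)

Answer: REJECT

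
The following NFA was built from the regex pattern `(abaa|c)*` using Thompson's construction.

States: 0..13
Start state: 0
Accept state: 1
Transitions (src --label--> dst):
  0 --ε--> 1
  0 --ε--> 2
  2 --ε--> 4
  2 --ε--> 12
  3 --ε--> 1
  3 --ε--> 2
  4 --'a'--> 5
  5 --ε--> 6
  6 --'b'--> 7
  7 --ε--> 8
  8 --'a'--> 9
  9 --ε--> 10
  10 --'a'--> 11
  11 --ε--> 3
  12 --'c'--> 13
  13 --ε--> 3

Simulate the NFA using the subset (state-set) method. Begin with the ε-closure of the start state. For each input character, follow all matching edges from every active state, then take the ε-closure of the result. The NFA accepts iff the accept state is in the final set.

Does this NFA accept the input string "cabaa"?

initial (ε-close {0}): {0,1,2,4,12}
'c' @ 1: {1,2,3,4,12,13}  ✓accept
'a' @ 2: {5,6}
'b' @ 3: {7,8}
'a' @ 4: {9,10}
'a' @ 5: {1,2,3,4,11,12}  ✓accept
final: {1,2,3,4,11,12}; accept 1 in set

Answer: ACCEPT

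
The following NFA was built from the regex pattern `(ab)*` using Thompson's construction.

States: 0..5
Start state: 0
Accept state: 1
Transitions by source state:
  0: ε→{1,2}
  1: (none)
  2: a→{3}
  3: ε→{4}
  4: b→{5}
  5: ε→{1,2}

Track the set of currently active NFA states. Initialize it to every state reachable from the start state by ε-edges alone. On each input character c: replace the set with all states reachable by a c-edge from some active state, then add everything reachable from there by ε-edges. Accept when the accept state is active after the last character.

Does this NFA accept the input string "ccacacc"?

Answer: REJECT

Steps:
initial (ε-close {0}): {0,1,2}
'c' @ 1: {}  — dead — no transitions
rest 'cacacc' ignored (set empty)
end set {} — state 1 not in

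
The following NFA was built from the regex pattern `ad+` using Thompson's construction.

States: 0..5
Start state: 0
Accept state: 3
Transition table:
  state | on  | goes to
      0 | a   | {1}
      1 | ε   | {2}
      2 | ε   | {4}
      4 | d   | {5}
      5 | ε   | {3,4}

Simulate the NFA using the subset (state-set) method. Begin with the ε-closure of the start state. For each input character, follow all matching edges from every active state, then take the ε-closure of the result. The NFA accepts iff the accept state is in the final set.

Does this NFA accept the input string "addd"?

Answer: ACCEPT

Trace:
initial (ε-close {0}): {0}
'a' @ 1: {1,2,4}
'd' @ 2: {3,4,5}  ✓accept
'd' @ 3: {3,4,5}  ✓accept
'd' @ 4: {3,4,5}  ✓accept
after full input: {3,4,5}  (accept=3 in)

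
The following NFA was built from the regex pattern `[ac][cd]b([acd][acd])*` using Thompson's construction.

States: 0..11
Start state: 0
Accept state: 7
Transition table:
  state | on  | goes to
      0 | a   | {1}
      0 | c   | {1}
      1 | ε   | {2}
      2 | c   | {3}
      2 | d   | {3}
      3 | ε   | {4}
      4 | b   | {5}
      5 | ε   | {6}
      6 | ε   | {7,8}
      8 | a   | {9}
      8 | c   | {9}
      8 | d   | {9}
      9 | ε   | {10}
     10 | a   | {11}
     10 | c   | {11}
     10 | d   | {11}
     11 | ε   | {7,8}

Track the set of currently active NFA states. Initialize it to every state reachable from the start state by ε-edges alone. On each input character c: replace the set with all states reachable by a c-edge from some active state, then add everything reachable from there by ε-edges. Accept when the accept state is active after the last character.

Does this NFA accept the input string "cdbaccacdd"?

Answer: REJECT

Trace:
initial (ε-close {0}): {0}
'c' @ 1: {1,2}
'd' @ 2: {3,4}
'b' @ 3: {5,6,7,8}  [accepting]
'a' @ 4: {9,10}
'c' @ 5: {7,8,11}  [accepting]
'c' @ 6: {9,10}
'a' @ 7: {7,8,11}  [accepting]
'c' @ 8: {9,10}
'd' @ 9: {7,8,11}  [accepting]
'd' @ 10: {9,10}
after full input: {9,10}  (accept=7 not in)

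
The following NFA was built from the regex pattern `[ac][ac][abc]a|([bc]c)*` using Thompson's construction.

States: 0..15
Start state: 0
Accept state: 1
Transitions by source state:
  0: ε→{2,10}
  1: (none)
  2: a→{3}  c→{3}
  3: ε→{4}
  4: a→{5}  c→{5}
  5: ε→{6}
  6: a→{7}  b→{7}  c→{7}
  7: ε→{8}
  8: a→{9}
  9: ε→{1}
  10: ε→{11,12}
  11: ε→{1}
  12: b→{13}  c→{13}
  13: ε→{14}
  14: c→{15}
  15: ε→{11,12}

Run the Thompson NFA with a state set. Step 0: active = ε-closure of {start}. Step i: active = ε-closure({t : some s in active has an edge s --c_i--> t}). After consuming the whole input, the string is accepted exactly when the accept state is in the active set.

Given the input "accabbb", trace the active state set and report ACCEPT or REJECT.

initial (ε-close {0}): {0,1,2,10,11,12}
'a' @ 1: {3,4}
'c' @ 2: {5,6}
'c' @ 3: {7,8}
'a' @ 4: {1,9}  ✓accept
'b' @ 5: {}  — dead — no transitions
rest 'bb' ignored (set empty)
end set {} — state 1 not in

Answer: REJECT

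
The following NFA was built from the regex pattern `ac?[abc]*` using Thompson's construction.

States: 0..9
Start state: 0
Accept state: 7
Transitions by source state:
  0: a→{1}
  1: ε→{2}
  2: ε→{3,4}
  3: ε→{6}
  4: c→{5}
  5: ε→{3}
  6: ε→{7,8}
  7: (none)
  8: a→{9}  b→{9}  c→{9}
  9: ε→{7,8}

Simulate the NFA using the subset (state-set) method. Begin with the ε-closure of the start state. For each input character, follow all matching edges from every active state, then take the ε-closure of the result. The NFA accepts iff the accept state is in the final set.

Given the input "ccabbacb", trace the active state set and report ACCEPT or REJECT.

S₀ = ε-closure({0}) = {0}
'c' @ 1: {}  — dead — no transitions
rest 'cabbacb' ignored (set empty)
after full input: {}  (accept=7 not in)

Answer: REJECT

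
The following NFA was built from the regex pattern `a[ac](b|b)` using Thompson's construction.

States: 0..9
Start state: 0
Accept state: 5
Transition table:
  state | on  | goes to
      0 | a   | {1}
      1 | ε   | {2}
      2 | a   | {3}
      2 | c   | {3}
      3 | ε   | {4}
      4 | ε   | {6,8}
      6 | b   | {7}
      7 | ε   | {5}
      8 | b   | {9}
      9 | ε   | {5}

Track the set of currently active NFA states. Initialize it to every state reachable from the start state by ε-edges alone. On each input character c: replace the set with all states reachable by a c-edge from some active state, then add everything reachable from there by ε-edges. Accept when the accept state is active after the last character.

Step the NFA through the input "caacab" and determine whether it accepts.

initial (ε-close {0}): {0}
'c' @ 1: {}  — dead — no transitions
rest 'aacab' ignored (set empty)
final: {}; accept 5 not in set

Answer: REJECT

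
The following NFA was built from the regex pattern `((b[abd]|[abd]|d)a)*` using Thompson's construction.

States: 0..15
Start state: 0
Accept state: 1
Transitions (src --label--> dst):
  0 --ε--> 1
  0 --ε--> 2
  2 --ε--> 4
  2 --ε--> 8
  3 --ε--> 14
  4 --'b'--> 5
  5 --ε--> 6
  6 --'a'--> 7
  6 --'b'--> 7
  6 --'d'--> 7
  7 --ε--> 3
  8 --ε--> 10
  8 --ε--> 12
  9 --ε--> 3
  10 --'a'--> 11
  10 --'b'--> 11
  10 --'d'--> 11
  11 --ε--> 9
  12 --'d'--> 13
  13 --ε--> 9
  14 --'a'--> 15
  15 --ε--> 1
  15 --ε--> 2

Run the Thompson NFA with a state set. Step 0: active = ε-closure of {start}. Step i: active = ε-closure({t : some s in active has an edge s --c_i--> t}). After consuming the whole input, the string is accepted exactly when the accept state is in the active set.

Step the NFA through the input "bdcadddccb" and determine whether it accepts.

start: ε-closure({0}) = {0,1,2,4,8,10,12}
'b' @ 1: {3,5,6,9,11,14}
'd' @ 2: {3,7,14}
'c' @ 3: {}  — state set empty
rest 'adddccb' ignored (set empty)
after full input: {}  (accept=1 not in)

Answer: REJECT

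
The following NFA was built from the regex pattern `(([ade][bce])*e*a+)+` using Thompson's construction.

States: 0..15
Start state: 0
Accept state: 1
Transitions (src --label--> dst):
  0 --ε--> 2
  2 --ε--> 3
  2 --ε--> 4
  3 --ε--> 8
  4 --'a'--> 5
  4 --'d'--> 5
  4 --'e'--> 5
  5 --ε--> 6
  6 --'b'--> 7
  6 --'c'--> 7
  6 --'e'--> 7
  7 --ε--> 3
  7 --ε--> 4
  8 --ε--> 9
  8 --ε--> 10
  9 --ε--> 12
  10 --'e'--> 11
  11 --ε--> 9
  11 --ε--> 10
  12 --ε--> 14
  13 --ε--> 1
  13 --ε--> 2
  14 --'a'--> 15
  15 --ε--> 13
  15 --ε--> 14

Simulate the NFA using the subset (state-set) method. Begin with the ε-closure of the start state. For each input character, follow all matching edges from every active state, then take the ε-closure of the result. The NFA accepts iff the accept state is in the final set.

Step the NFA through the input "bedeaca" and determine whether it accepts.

initial (ε-close {0}): {0,2,3,4,8,9,10,12,14}
'b' @ 1: {}  — state set empty
rest 'edeaca' ignored (set empty)
final: {}; accept 1 not in set

Answer: REJECT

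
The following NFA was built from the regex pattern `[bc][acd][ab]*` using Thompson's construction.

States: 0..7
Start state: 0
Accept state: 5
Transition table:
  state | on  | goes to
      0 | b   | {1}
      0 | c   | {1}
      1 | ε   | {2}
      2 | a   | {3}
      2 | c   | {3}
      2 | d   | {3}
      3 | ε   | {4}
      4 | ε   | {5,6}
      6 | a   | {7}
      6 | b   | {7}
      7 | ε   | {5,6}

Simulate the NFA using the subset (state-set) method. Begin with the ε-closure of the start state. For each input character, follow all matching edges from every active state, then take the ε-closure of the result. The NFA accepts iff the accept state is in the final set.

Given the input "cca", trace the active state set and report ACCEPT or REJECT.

Answer: ACCEPT

Derivation:
initial (ε-close {0}): {0}
'c' @ 1: {1,2}
'c' @ 2: {3,4,5,6}  [accepting]
'a' @ 3: {5,6,7}  [accepting]
end set {5,6,7} — state 5 in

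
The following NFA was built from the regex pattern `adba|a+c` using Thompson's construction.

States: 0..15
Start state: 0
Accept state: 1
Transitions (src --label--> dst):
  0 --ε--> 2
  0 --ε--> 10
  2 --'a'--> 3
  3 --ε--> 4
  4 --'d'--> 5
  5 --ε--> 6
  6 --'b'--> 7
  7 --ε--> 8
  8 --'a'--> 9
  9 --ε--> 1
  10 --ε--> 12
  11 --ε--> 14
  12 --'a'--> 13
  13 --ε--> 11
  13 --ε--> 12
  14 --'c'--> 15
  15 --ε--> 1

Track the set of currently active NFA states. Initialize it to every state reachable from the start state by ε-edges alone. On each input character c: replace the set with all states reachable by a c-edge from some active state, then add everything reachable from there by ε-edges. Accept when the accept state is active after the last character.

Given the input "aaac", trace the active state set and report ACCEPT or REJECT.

Answer: ACCEPT

Steps:
start: ε-closure({0}) = {0,2,10,12}
'a' @ 1: {3,4,11,12,13,14}
'a' @ 2: {11,12,13,14}
'a' @ 3: {11,12,13,14}
'c' @ 4: {1,15}  [accepting]
end set {1,15} — state 1 in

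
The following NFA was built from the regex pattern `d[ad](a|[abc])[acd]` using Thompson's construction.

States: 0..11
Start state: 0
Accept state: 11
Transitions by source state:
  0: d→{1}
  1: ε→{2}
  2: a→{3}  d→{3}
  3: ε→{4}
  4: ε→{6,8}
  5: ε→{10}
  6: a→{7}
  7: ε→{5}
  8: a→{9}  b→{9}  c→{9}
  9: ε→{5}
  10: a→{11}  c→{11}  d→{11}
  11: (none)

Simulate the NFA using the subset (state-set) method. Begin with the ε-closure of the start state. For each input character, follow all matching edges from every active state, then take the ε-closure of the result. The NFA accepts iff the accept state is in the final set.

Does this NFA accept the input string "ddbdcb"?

start: ε-closure({0}) = {0}
'd' @ 1: {1,2}
'd' @ 2: {3,4,6,8}
'b' @ 3: {5,9,10}
'd' @ 4: {11}  ✓accept
'c' @ 5: {}  — no active states
rest 'b' ignored (set empty)
final: {}; accept 11 not in set

Answer: REJECT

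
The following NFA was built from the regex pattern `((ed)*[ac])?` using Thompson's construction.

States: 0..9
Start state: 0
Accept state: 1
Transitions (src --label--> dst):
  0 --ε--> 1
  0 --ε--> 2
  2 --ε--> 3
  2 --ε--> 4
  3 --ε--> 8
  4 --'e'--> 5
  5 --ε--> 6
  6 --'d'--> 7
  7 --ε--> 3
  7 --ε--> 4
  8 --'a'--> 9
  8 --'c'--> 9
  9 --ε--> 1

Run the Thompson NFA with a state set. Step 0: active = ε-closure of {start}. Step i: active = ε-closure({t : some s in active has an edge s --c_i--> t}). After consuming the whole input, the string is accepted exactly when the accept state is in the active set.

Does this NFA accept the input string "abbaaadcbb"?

Answer: REJECT

Derivation:
start: ε-closure({0}) = {0,1,2,3,4,8}
'a' @ 1: {1,9}  ✓accept
'b' @ 2: {}  — no active states
rest 'baaadcbb' ignored (set empty)
after full input: {}  (accept=1 not in)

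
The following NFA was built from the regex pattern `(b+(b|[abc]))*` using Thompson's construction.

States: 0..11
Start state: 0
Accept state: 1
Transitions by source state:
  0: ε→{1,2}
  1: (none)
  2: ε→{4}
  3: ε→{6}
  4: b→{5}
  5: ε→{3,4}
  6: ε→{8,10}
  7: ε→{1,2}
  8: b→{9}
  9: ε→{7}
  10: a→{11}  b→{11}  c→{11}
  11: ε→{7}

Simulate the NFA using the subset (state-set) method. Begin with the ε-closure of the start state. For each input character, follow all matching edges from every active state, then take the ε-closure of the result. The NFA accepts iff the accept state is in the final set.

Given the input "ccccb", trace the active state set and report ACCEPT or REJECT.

initial (ε-close {0}): {0,1,2,4}
'c' @ 1: {}  — state set empty
rest 'cccb' ignored (set empty)
final: {}; accept 1 not in set

Answer: REJECT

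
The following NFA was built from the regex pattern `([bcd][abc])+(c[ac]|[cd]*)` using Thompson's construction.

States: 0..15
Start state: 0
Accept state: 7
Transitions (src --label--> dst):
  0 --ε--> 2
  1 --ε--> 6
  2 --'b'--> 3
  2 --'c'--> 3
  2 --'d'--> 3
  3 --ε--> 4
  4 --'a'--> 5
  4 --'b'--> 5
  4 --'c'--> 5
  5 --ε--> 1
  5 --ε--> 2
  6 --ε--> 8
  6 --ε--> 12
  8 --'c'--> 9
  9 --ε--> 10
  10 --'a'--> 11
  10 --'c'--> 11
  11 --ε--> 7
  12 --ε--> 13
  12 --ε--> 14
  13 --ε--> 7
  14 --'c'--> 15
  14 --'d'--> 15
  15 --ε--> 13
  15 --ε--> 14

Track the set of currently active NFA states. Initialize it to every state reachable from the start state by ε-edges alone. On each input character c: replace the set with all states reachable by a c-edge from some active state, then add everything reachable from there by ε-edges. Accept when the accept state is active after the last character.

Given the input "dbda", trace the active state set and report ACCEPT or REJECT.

Answer: ACCEPT

Steps:
initial (ε-close {0}): {0,2}
'd' @ 1: {3,4}
'b' @ 2: {1,2,5,6,7,8,12,13,14}  [accepting]
'd' @ 3: {3,4,7,13,14,15}  [accepting]
'a' @ 4: {1,2,5,6,7,8,12,13,14}  [accepting]
final: {1,2,5,6,7,8,12,13,14}; accept 7 in set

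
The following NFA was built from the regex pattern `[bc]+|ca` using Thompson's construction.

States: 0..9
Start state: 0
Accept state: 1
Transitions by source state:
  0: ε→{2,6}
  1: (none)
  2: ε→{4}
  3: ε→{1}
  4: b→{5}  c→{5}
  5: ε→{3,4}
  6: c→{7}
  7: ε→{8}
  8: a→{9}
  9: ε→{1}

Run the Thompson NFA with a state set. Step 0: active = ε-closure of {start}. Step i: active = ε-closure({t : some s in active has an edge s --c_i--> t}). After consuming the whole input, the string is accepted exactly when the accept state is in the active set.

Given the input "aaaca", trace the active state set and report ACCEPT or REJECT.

Answer: REJECT

Steps:
S₀ = ε-closure({0}) = {0,2,4,6}
'a' @ 1: {}  — state set empty
rest 'aaca' ignored (set empty)
final: {}; accept 1 not in set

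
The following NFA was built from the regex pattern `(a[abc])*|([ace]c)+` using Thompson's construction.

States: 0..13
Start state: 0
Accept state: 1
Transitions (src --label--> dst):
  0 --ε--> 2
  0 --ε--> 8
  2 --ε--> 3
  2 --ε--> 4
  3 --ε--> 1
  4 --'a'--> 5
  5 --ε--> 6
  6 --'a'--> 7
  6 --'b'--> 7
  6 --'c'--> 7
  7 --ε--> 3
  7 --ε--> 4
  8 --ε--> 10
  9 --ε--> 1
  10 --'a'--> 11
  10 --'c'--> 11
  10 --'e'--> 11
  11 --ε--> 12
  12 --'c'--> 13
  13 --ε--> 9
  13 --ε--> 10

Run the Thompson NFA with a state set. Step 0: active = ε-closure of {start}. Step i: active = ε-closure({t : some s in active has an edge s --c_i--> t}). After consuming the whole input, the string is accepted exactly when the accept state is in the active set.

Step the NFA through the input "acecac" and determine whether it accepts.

Answer: ACCEPT

Derivation:
S₀ = ε-closure({0}) = {0,1,2,3,4,8,10}
'a' @ 1: {5,6,11,12}
'c' @ 2: {1,3,4,7,9,10,13}  ✓accept
'e' @ 3: {11,12}
'c' @ 4: {1,9,10,13}  ✓accept
'a' @ 5: {11,12}
'c' @ 6: {1,9,10,13}  ✓accept
after full input: {1,9,10,13}  (accept=1 in)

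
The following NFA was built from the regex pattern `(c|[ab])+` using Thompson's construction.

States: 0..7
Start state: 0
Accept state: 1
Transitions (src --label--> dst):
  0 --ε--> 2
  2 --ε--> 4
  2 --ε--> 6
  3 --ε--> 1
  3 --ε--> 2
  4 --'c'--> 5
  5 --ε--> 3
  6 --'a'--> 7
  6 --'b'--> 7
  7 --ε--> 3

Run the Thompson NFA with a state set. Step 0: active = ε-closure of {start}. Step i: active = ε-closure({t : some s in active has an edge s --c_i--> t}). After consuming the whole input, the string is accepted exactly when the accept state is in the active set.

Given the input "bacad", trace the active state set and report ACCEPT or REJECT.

Answer: REJECT

Trace:
initial (ε-close {0}): {0,2,4,6}
'b' @ 1: {1,2,3,4,6,7}  (accept∈set)
'a' @ 2: {1,2,3,4,6,7}  (accept∈set)
'c' @ 3: {1,2,3,4,5,6}  (accept∈set)
'a' @ 4: {1,2,3,4,6,7}  (accept∈set)
'd' @ 5: {}  — dead — no transitions
final: {}; accept 1 not in set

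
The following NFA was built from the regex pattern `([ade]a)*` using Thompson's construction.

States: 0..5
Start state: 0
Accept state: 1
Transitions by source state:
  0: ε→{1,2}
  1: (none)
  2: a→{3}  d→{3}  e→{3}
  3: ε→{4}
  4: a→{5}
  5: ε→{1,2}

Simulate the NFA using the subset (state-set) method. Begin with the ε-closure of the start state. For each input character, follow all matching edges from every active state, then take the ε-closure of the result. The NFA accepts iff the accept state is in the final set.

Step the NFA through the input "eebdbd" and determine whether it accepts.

S₀ = ε-closure({0}) = {0,1,2}
'e' @ 1: {3,4}
'e' @ 2: {}  — state set empty
rest 'bdbd' ignored (set empty)
after full input: {}  (accept=1 not in)

Answer: REJECT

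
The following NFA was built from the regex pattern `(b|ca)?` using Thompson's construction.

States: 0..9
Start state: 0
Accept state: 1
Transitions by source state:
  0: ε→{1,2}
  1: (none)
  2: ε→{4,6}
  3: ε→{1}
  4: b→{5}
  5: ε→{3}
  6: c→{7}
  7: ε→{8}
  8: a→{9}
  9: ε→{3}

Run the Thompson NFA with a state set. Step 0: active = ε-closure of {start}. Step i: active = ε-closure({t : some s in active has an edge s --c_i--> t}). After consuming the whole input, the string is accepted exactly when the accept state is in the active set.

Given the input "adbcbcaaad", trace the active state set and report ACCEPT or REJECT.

Answer: REJECT

Trace:
start: ε-closure({0}) = {0,1,2,4,6}
'a' @ 1: {}  — dead — no transitions
rest 'dbcbcaaad' ignored (set empty)
after full input: {}  (accept=1 not in)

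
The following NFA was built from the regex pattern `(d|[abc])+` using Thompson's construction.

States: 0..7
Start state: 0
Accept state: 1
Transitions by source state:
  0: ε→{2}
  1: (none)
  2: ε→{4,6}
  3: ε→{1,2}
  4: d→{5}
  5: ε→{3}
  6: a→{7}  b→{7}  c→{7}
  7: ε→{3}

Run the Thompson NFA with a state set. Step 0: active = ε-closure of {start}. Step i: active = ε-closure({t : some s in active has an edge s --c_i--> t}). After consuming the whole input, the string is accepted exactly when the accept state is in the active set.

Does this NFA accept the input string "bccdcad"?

Answer: ACCEPT

Derivation:
S₀ = ε-closure({0}) = {0,2,4,6}
'b' @ 1: {1,2,3,4,6,7}  (accept∈set)
'c' @ 2: {1,2,3,4,6,7}  (accept∈set)
'c' @ 3: {1,2,3,4,6,7}  (accept∈set)
'd' @ 4: {1,2,3,4,5,6}  (accept∈set)
'c' @ 5: {1,2,3,4,6,7}  (accept∈set)
'a' @ 6: {1,2,3,4,6,7}  (accept∈set)
'd' @ 7: {1,2,3,4,5,6}  (accept∈set)
after full input: {1,2,3,4,5,6}  (accept=1 in)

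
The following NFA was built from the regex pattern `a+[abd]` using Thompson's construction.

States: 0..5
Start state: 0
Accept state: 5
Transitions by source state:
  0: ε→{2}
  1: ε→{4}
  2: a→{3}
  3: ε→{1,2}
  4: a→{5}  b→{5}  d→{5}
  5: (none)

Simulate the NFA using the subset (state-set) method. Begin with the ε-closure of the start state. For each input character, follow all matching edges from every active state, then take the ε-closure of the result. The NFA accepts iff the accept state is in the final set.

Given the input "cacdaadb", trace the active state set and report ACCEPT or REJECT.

Answer: REJECT

Trace:
initial (ε-close {0}): {0,2}
'c' @ 1: {}  — no active states
rest 'acdaadb' ignored (set empty)
after full input: {}  (accept=5 not in)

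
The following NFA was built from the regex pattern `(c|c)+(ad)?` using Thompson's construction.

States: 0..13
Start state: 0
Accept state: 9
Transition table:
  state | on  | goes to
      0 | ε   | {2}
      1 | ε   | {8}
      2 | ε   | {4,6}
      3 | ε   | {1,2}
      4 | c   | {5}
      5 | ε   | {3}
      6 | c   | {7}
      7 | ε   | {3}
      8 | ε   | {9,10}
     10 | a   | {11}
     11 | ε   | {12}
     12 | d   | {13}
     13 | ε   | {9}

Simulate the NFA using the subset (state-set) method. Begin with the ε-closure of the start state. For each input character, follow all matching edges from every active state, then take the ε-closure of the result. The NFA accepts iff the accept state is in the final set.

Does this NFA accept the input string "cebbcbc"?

Answer: REJECT

Trace:
S₀ = ε-closure({0}) = {0,2,4,6}
'c' @ 1: {1,2,3,4,5,6,7,8,9,10}  (accept∈set)
'e' @ 2: {}  — state set empty
rest 'bbcbc' ignored (set empty)
after full input: {}  (accept=9 not in)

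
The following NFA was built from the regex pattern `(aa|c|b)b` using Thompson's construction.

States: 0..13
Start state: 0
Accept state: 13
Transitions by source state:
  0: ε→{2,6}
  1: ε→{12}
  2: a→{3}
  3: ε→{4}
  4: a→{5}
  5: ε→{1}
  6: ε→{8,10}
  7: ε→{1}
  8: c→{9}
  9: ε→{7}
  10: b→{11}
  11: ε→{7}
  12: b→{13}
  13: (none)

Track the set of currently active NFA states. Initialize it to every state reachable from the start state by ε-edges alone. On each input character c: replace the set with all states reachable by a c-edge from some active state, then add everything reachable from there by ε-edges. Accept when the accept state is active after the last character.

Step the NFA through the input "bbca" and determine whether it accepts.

S₀ = ε-closure({0}) = {0,2,6,8,10}
'b' @ 1: {1,7,11,12}
'b' @ 2: {13}  (accept∈set)
'c' @ 3: {}  — no active states
rest 'a' ignored (set empty)
final: {}; accept 13 not in set

Answer: REJECT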